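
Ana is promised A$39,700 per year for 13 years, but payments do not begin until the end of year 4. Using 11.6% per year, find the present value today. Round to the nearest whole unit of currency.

A$187,113

PV at t=3 (ordinary 13-year annuity): 39700 × a(13|0.116) = 39700 × 6.550989 = 260,074.2739
PV₀ = 260,074.2739 / (1+0.116)^3 = 260,074.2739 / 1.389929 = 187,113.3658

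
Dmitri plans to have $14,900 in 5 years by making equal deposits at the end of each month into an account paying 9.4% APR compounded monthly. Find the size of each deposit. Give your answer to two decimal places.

$195.48

With 12 periods per year: i = 0.00783333, n = 60.
PMT = 14900 / ( [(1+0.00783333)^60 − 1] / 0.00783333 ) = 14900 / 76.221299 = 195.4834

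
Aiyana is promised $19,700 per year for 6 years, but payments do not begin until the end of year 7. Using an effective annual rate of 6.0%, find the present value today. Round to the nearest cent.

$68,290.44

Value one period before first payment (t=6): 19700 × [1 − (1+0.06)^(−6)] / 0.06 = 19700 × 4.917324 = 96,871.2892
Discount back 6 years: 96,871.2892 × (1+0.06)^(−6) = 96,871.2892 × 0.704961 = 68,290.4364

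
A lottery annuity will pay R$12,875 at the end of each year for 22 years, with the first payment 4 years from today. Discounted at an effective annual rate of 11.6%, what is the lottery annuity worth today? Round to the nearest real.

R$72,714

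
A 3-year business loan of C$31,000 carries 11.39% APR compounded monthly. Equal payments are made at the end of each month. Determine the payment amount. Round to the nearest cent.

With 12 periods per year: i = 0.00949167, n = 36.
Annuity-PV factor = 30.373242; PMT = 31000 / 30.373242 = 1,020.6352

C$1,020.64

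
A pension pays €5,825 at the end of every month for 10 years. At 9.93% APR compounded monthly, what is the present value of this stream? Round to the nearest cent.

€442,080.23

Periodic rate i = 0.0993/12 = 0.008275; n = 10 × 12 = 120 periods.
Annuity factor a(120|0.008275) = 75.893602; PV = 5825 × 75.893602 = 442,080.2292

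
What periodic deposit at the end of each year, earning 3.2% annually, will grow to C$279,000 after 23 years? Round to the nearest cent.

FV-annuity factor = 33.238616; PMT = 279000 / 33.238616 = 8,393.8512

C$8,393.85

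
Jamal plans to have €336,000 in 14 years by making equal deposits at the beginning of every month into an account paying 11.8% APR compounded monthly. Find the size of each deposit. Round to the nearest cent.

€783.58

With 12 periods per year: i = 0.00983333, n = 168.
FV-annuity factor × (1+i) = 428.799733; PMT = 336000 / 428.799733 = 783.5826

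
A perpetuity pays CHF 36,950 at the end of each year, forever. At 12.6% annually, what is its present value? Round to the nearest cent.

PV = C/r = 36950/0.126 = 293,253.9683

CHF 293,253.97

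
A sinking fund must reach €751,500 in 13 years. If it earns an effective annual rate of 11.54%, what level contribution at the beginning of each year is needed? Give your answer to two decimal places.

€24,791.60

FV-annuity factor × (1+i) = 30.312681; PMT = 751500 / 30.312681 = 24,791.6045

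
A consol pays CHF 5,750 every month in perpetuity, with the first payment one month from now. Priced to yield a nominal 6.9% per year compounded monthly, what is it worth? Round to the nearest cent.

Periodic rate i = 0.069/12 = 0.00575.
PV = C/r = 5750/0.00575 = 1,000,000.0000

CHF 1,000,000.00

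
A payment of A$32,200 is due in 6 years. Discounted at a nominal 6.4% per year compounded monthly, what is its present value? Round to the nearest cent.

A$21,954.82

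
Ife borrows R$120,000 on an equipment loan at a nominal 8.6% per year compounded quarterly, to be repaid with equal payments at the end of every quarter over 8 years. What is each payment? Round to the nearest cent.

Periodic rate i = 0.086/4 = 0.0215; n = 8 × 4 = 32 periods.
Annuity-PV factor = 22.964732; PMT = 120000 / 22.964732 = 5,225.4040

R$5,225.40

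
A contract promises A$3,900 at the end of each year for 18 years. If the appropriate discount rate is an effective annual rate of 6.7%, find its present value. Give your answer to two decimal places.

A$40,094.29

Annuity factor a(18|0.067) = 10.280588; PV = 3900 × 10.280588 = 40,094.2924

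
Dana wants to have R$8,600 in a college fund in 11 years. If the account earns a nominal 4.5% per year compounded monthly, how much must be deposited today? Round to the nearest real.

Periodic rate i = 0.045/12 = 0.00375; n = 11 × 12 = 132 periods.
PV = FV·(1+i)^(−n) = 8,600 × 0.610136 = 5,247.1654

R$5,247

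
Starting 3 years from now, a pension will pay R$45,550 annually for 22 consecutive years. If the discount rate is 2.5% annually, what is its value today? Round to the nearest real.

Value one period before first payment (t=2): 45550 × [1 − (1+0.025)^(−22)] / 0.025 = 45550 × 16.765413 = 763,664.5731
Discount back 2 years: 763,664.5731 × (1+0.025)^(−2) = 763,664.5731 × 0.951814 = 726,866.9345

R$726,867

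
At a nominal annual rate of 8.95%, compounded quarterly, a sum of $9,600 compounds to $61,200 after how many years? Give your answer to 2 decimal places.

20.93 years

Periodic rate i = 0.0895/4 = 0.022375.
(1+i)^n = 61200/9600 = 6.37500, so n = ln 6.37500 / ln 1.02238 = 83.7109 quarters
= 83.7109/4 years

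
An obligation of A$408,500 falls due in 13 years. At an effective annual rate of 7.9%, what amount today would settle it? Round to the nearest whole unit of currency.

A$152,024

PV = 408,500 / (1 + 0.079)^13 = 408,500 / 2.687069 = 152,024.3937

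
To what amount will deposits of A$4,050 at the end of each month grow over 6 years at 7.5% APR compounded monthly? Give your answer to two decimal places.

A$366,844.09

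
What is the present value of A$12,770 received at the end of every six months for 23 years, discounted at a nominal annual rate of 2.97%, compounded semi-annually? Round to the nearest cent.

A$423,437.87

With 2 periods per year: i = 0.01485, n = 46.
Annuity factor a(46|0.01485) = 33.158799; PV = 12770 × 33.158799 = 423,437.8692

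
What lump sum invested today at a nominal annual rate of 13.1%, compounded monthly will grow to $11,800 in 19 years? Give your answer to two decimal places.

$992.61

Periodic rate i = 0.131/12 = 0.0109167; n = 19 × 12 = 228 periods.
PV = 11,800 / (1 + 0.0109167)^228 = 11,800 / 11.887795 = 992.6147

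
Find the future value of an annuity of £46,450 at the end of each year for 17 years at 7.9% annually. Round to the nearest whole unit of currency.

FV = PMT · [(1+i)^n − 1] / i = 46450 · 33.445651 = 1,553,550.5037

£1,553,551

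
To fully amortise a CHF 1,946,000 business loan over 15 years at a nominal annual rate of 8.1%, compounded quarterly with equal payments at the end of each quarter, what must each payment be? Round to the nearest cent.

CHF 56,321.83

i = 0.081/4 = 0.02025 per quarter; n = 15·4 = 60.
PMT = 1.946e+06 / ( [1 − (1+0.02025)^(−60)] / 0.02025 ) = 1.946e+06 / 34.551432 = 56,321.8342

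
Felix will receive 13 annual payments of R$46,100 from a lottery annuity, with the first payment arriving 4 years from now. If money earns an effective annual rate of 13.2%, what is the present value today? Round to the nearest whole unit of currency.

R$192,724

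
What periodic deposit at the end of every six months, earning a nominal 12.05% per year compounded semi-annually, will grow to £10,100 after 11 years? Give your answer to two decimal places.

i = 0.1205/2 = 0.06025 per half-year; n = 11·2 = 22.
FV-annuity factor = 43.523343; PMT = 10100 / 43.523343 = 232.0594

£232.06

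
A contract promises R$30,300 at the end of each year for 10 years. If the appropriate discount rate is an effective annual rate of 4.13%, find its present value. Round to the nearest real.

R$244,177

PV = 30300 × [1 − (1+0.0413)^(−10)] / 0.0413 = 30300 × 8.058659 = 244,177.3673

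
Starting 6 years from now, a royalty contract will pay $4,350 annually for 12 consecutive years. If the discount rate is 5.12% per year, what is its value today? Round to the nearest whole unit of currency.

Value one period before first payment (t=5): 4350 × [1 − (1+0.0512)^(−12)] / 0.0512 = 4350 × 8.803570 = 38,295.5293
PV₀ = 38,295.5293 / (1+0.0512)^5 = 38,295.5293 / 1.283591 = 29,834.6753

$29,835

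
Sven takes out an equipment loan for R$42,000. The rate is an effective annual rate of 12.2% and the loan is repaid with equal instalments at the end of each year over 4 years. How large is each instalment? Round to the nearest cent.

Annuity-PV factor = 3.024600; PMT = 42000 / 3.024600 = 13,886.1358

R$13,886.14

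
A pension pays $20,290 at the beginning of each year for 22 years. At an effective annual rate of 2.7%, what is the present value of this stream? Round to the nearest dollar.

$342,295

PV = 20290 × [1 − (1+0.027)^(−22)] / 0.027 × (1+i) = 20290 × 16.870153 = 342,295.4145
(annuity-due: payments at period start, so ×(1+i).)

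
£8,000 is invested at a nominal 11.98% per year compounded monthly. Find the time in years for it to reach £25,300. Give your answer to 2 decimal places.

Periodic rate i = 0.1198/12 = 0.00998333.
n = ln(25300/8000) / ln(1+0.00998333) = ln(3.16250) / 0.009934 = 115.9032 months
= 115.9032/12 years

9.66 years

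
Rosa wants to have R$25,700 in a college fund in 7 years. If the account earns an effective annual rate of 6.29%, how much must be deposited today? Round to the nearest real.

R$16,768

PV = FV·(1+i)^(−n) = 25,700 × 0.652459 = 16,768.1934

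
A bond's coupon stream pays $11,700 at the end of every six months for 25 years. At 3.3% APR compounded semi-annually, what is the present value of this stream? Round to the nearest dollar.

$396,243

i = 0.033/2 = 0.0165 per half-year; n = 25·2 = 50.
PV = PMT · [1 − (1+i)^(−n)] / i = 11700 · 33.866953 = 396,243.3515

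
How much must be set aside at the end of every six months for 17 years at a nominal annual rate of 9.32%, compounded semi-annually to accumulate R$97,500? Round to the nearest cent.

R$1,226.37

i = 0.0932/2 = 0.0466 per half-year; n = 17·2 = 34.
PMT = 97500 / ( [(1+0.0466)^34 − 1] / 0.0466 ) = 97500 / 79.502998 = 1,226.3688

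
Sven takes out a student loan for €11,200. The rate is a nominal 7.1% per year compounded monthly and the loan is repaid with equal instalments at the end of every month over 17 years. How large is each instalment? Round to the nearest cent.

i = 0.071/12 = 0.00591667 per month; n = 17·12 = 204.
Annuity-PV factor = 118.283005; PMT = 11200 / 118.283005 = 94.6882

€94.69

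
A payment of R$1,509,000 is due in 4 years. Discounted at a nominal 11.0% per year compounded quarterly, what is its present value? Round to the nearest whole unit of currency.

R$977,642

Periodic rate i = 0.11/4 = 0.0275; n = 4 × 4 = 16 periods.
Discount factor = (1+0.0275)^(−16) = 0.647874; PV = 1,509,000 × 0.647874 = 977,642.2255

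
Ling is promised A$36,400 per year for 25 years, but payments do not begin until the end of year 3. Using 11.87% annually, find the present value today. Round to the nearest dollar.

A$230,194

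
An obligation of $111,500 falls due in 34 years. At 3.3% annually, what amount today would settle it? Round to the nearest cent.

$36,971.23

PV = FV·(1+i)^(−n) = 111,500 × 0.331581 = 36,971.2331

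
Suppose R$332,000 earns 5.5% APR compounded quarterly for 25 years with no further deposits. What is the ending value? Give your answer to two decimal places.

R$1,300,842.76

i = 0.055/4 = 0.01375 per quarter; n = 25·4 = 100.
FV = PV·(1+i)^n = 332,000 × 3.918201 = 1,300,842.7643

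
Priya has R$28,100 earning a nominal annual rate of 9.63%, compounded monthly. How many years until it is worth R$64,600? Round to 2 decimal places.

Periodic rate i = 0.0963/12 = 0.008025.
(1+i)^n = 64600/28100 = 2.29893, so n = ln 2.29893 / ln 1.00802 = 104.1471 months
= 104.1471/12 years

8.68 years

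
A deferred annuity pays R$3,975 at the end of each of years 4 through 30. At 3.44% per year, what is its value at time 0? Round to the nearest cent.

R$62,511.79

PV at t=3 (ordinary 27-year annuity): 3975 × a(27|0.0344) = 3975 × 17.405654 = 69,187.4744
Discount back 3 years: 69,187.4744 × (1+0.0344)^(−3) = 69,187.4744 × 0.903513 = 62,511.7910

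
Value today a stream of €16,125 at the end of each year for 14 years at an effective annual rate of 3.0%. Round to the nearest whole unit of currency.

Annuity factor a(14|0.03) = 11.296073; PV = 16125 × 11.296073 = 182,149.1794

€182,149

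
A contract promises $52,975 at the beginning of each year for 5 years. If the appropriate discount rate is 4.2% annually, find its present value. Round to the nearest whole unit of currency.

Annuity factor a(5|0.042) × (1+i) = 4.612851; PV = 52975 × 4.612851 = 244,365.7722
(Beginning-of-period payments → annuity-due factor ×(1+i).)

$244,366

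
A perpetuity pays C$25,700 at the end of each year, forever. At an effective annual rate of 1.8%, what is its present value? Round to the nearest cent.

PV = C/r = 25700/0.018 = 1,427,777.7778

C$1,427,777.78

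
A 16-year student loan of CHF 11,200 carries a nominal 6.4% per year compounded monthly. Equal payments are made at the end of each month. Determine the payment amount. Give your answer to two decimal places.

CHF 93.35

With 12 periods per year: i = 0.00533333, n = 192.
Annuity-PV factor = 119.974869; PMT = 11200 / 119.974869 = 93.3529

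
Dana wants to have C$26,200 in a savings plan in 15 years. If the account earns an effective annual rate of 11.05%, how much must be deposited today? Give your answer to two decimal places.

C$5,439.05

PV = FV·(1+i)^(−n) = 26,200 × 0.207597 = 5,439.0475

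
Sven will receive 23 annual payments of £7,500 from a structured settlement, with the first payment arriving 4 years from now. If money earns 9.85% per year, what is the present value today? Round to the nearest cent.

£50,821.90

PV at t=3 (ordinary 23-year annuity): 7500 × a(23|0.0985) = 7500 × 8.982348 = 67,367.6068
Discount back 3 years: 67,367.6068 × (1+0.0985)^(−3) = 67,367.6068 × 0.754397 = 50,821.9045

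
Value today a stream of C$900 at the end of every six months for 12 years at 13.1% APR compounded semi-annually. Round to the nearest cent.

C$10,743.24

With 2 periods per year: i = 0.0655, n = 24.
Annuity factor a(24|0.0655) = 11.936934; PV = 900 × 11.936934 = 10,743.2402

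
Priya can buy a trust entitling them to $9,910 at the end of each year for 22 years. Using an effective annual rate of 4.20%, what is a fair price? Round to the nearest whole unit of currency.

$140,511

PV = PMT · [1 − (1+i)^(−n)] / i = 9910 · 14.178756 = 140,511.4764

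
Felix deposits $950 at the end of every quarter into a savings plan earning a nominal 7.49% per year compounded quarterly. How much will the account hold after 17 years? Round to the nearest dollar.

$128,399

With 4 periods per year: i = 0.018725, n = 68.
Accumulation factor s(68|0.018725) = 135.156399; FV = 950 × 135.156399 = 128,398.5793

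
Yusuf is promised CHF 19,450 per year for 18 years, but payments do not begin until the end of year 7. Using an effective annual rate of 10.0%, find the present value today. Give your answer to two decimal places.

Value one period before first payment (t=6): 19450 × [1 − (1+0.1)^(−18)] / 0.1 = 19450 × 8.201412 = 159,517.4654
Discount back 6 years: 159,517.4654 × (1+0.1)^(−6) = 159,517.4654 × 0.564474 = 90,043.4506

CHF 90,043.45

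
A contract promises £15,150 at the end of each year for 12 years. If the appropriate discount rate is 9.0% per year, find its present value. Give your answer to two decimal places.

£108,484.99

PV = PMT · [1 − (1+i)^(−n)] / i = 15150 · 7.160725 = 108,484.9879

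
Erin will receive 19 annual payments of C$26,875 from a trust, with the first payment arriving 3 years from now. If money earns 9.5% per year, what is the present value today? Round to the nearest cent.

Value one period before first payment (t=2): 26875 × [1 − (1+0.095)^(−19)] / 0.095 = 26875 × 8.649558 = 232,456.8825
Discount back 2 years: 232,456.8825 × (1+0.095)^(−2) = 232,456.8825 × 0.834011 = 193,871.5894

C$193,871.59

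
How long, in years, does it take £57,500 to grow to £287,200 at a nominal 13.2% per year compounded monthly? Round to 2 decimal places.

Periodic rate i = 0.132/12 = 0.011.
n = ln(287200/57500) / ln(1+0.011) = ln(4.99478) / 0.010940 = 147.0204 months
= 147.0204/12 years

12.25 years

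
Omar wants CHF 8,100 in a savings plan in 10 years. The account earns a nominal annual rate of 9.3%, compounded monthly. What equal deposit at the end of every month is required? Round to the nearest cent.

With 12 periods per year: i = 0.00775, n = 120.
PMT = 8100 / ( [(1+0.00775)^120 − 1] / 0.00775 ) = 8100 / 196.830791 = 41.1521

CHF 41.15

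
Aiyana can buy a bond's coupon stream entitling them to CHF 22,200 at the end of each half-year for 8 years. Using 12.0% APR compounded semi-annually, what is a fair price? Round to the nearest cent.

CHF 224,350.88

i = 0.12/2 = 0.06 per half-year; n = 8·2 = 16.
Annuity factor a(16|0.06) = 10.105895; PV = 22200 × 10.105895 = 224,350.8750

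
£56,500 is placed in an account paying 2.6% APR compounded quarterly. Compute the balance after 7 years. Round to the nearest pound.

£67,738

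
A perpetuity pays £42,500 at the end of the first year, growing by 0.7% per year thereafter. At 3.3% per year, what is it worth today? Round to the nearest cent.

PV = PMT / (i − g) = 42500 / (0.033 − 0.007) = 42500 / 0.026000 = 1,634,615.3846

£1,634,615.38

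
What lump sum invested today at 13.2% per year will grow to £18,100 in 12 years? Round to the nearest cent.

PV = 18,100 / (1 + 0.132)^12 = 18,100 / 4.427485 = 4,088.0995

£4,088.10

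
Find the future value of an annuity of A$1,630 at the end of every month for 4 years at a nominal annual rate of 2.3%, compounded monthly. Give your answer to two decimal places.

A$81,869.90

With 12 periods per year: i = 0.00191667, n = 48.
Accumulation factor s(48|0.00191667) = 50.226932; FV = 1630 × 50.226932 = 81,869.8996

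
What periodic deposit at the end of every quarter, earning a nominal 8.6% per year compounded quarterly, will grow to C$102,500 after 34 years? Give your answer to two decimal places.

Periodic rate i = 0.086/4 = 0.0215; n = 34 × 4 = 136 periods.
FV-annuity factor = 792.909685; PMT = 102500 / 792.909685 = 129.2707

C$129.27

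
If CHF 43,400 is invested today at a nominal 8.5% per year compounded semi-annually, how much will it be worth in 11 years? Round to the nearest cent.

i = 0.085/2 = 0.0425 per half-year; n = 11·2 = 22.
43,400 × (1+0.0425)^22 = 43,400 × 2.498466 = 108,433.4135

CHF 108,433.41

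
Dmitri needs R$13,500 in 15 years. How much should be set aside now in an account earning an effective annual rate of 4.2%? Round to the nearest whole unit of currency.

PV = 13,500 / (1 + 0.042)^15 = 13,500 / 1.853599 = 7,283.1287

R$7,283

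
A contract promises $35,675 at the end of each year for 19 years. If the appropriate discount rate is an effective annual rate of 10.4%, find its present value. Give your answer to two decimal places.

$290,678.66

PV = 35675 × [1 − (1+0.104)^(−19)] / 0.104 = 35675 × 8.147965 = 290,678.6579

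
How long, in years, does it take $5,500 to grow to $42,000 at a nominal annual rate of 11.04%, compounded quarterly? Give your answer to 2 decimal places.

Periodic rate i = 0.1104/4 = 0.0276.
n = ln(42000/5500) / ln(1+0.0276) = ln(7.63636) / 0.027226 = 74.6684 quarters
= 74.6684/4 years

18.67 years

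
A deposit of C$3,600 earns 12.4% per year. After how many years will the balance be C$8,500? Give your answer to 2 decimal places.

7.35 years

n = ln(8500/3600) / ln(1+0.124) = ln(2.36111) / 0.116894 = 7.3497 years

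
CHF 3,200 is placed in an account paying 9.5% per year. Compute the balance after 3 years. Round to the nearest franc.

FV = 3,200 × (1 + 0.095)^3 = 4,201.3836

CHF 4,201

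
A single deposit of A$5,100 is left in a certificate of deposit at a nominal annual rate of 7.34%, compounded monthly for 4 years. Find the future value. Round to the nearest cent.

i = 0.0734/12 = 0.00611667 per month; n = 4·12 = 48.
5,100 × (1+0.00611667)^48 = 5,100 × 1.340048 = 6,834.2467

A$6,834.25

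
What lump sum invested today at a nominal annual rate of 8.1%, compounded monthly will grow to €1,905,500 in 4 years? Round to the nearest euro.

€1,379,654

i = 0.081/12 = 0.00675 per month; n = 4·12 = 48.
PV = 1,905,500 / (1 + 0.00675)^48 = 1,905,500 / 1.381143 = 1,379,654.4170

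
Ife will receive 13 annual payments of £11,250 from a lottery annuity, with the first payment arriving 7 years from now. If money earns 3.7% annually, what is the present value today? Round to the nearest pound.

£92,040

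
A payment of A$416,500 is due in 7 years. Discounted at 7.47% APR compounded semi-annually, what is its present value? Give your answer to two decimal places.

A$249,264.62

Periodic rate i = 0.0747/2 = 0.03735; n = 7 × 2 = 14 periods.
PV = FV·(1+i)^(−n) = 416,500 × 0.598474 = 249,264.6244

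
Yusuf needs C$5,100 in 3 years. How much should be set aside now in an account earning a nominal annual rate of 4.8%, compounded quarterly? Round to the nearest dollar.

C$4,420

i = 0.048/4 = 0.012 per quarter; n = 3·4 = 12.
PV = 5,100 / (1 + 0.012)^12 = 5,100 / 1.153895 = 4,419.8143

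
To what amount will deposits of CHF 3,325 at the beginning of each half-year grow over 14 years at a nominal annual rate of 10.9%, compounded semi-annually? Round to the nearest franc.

CHF 219,946

With 2 periods per year: i = 0.0545, n = 28.
FV = 3325 × [(1+0.0545)^28 − 1] / 0.0545 × (1+i) = 3325 × 66.149077 = 219,945.6809
Payments are at the start of each period, so multiply by (1+i).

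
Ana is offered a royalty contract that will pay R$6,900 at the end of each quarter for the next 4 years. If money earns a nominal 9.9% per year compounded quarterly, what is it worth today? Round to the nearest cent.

R$90,255.02

With 4 periods per year: i = 0.02475, n = 16.
PV = 6900 × [1 − (1+0.02475)^(−16)] / 0.02475 = 6900 × 13.080438 = 90,255.0188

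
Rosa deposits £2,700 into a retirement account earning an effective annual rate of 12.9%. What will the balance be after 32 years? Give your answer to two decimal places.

£131,090.10

FV = PV·(1+i)^n = 2,700 × 48.551890 = 131,090.1033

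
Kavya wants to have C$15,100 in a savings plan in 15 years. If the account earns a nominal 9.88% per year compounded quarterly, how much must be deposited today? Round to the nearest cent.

C$3,492.79

With 4 periods per year: i = 0.0247, n = 60.
PV = 15,100 / (1 + 0.0247)^60 = 15,100 / 4.323189 = 3,492.7924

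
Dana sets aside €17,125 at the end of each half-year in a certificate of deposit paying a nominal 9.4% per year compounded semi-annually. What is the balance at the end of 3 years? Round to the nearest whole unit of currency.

With 2 periods per year: i = 0.047, n = 6.
FV = 17125 × [(1+0.047)^6 − 1] / 0.047 = 17125 × 6.750767 = 115,606.8823

€115,607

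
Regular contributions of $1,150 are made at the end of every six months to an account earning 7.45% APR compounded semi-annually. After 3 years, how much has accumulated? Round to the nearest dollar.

$7,575

Periodic rate i = 0.0745/2 = 0.03725; n = 3 × 2 = 6 periods.
Accumulation factor s(6|0.03725) = 6.587288; FV = 1150 × 6.587288 = 7,575.3814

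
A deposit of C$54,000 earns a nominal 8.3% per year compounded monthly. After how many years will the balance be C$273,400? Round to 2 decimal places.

Periodic rate i = 0.083/12 = 0.00691667.
n = ln(273400/54000) / ln(1+0.00691667) = ln(5.06296) / 0.006893 = 235.3091 months
= 235.3091/12 years

19.61 years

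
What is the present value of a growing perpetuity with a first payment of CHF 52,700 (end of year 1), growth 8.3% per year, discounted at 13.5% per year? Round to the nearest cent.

CHF 1,013,461.54

PV = D₁/(r − g) = 52700/(0.135 − 0.083) = 1,013,461.5385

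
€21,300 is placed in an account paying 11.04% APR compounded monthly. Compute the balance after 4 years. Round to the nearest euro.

i = 0.1104/12 = 0.0092 per month; n = 4·12 = 48.
FV = 21,300 × (1 + 0.0092)^48 = 33,058.8097

€33,059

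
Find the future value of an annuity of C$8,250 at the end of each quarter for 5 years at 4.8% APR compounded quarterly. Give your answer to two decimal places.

C$185,236.12

i = 0.048/4 = 0.012 per quarter; n = 5·4 = 20.
FV = 8250 × [(1+0.012)^20 − 1] / 0.012 = 8250 × 22.452864 = 185,236.1241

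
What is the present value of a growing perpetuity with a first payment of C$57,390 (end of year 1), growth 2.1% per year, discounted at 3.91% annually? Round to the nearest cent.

PV = D₁/(r − g) = 57390/(0.0391 − 0.021) = 3,170,718.2320

C$3,170,718.23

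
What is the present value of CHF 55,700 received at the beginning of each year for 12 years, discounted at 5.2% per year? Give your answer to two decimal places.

PV = 55700 × [1 − (1+0.052)^(−12)] / 0.052 × (1+i) = 55700 × 9.219851 = 513,545.7277
Payments are at the start of each period, so multiply by (1+i).

CHF 513,545.73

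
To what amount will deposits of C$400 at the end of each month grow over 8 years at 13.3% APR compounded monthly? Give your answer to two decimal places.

Periodic rate i = 0.133/12 = 0.0110833; n = 8 × 12 = 96 periods.
FV = PMT · [(1+i)^n − 1] / i = 400 · 169.716734 = 67,886.6936

C$67,886.69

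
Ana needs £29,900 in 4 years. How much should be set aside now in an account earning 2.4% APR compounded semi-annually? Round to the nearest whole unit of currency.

With 2 periods per year: i = 0.012, n = 8.
PV = FV·(1+i)^(−n) = 29,900 × 0.908983 = 27,178.6004

£27,179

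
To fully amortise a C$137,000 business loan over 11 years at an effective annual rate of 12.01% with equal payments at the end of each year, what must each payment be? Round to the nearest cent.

PMT = 137000 / ( [1 − (1+0.1201)^(−11)] / 0.1201 ) = 137000 / 5.935105 = 23,082.9959

C$23,083.00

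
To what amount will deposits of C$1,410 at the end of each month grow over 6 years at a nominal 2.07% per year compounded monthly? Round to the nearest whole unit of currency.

Periodic rate i = 0.0207/12 = 0.001725; n = 6 × 12 = 72 periods.
Accumulation factor s(72|0.001725) = 76.591973; FV = 1410 × 76.591973 = 107,994.6824

C$107,995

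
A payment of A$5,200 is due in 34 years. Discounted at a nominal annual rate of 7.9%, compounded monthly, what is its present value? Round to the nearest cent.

With 12 periods per year: i = 0.00658333, n = 408.
PV = FV·(1+i)^(−n) = 5,200 × 0.068756 = 357.5291

A$357.53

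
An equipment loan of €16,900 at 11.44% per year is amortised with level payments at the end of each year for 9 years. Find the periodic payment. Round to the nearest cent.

€3,104.56

PMT = 16900 / ( [1 − (1+0.1144)^(−9)] / 0.1144 ) = 16900 / 5.443613 = 3,104.5559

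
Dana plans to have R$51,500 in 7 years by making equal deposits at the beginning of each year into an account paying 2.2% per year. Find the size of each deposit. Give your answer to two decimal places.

PMT = 51500 / ( [(1+0.022)^7 − 1] / 0.022 × (1+i) ) = 51500 / 7.643863 = 6,737.4314

R$6,737.43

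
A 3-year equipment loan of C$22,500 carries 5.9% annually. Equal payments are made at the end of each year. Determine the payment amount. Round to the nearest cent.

C$8,401.90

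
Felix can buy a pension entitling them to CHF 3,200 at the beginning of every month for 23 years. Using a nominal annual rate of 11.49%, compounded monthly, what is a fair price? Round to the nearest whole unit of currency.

CHF 313,087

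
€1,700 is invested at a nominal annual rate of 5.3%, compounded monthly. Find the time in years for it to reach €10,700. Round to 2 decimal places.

Periodic rate i = 0.053/12 = 0.00441667.
(1+i)^n = 10700/1700 = 6.29412, so n = ln 6.29412 / ln 1.00442 = 417.4358 months
= 417.4358/12 years

34.79 years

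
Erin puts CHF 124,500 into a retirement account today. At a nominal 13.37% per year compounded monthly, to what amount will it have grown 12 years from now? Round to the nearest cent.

CHF 613,901.02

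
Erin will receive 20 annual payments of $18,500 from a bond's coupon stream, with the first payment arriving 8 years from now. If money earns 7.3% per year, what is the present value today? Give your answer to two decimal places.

$116,942.86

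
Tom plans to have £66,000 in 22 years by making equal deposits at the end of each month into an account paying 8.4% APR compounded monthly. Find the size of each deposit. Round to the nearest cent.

£87.06

Periodic rate i = 0.084/12 = 0.007; n = 22 × 12 = 264 periods.
PMT = 66000 / ( [(1+0.007)^264 − 1] / 0.007 ) = 66000 / 758.054472 = 87.0650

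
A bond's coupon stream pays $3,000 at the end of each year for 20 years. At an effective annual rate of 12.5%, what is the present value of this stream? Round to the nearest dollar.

PV = 3000 × [1 − (1+0.125)^(−20)] / 0.125 = 3000 × 7.241353 = 21,724.0601

$21,724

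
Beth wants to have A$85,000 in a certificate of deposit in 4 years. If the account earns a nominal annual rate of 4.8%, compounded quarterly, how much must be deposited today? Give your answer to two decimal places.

i = 0.048/4 = 0.012 per quarter; n = 4·4 = 16.
PV = 85,000 / (1 + 0.012)^16 = 85,000 / 1.210287 = 70,231.3030

A$70,231.30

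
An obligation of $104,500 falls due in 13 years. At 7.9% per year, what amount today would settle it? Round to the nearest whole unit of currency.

PV = FV·(1+i)^(−n) = 104,500 × 0.372153 = 38,889.9612

$38,890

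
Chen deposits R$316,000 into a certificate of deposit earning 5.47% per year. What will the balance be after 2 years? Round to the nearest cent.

R$351,515.90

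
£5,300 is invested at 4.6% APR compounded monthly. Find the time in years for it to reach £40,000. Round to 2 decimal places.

Periodic rate i = 0.046/12 = 0.00383333.
(1+i)^n = 40000/5300 = 7.54717, so n = ln 7.54717 / ln 1.00383 = 528.2724 months
= 528.2724/12 years

44.02 years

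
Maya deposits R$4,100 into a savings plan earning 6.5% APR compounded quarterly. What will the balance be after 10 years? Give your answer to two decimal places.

Periodic rate i = 0.065/4 = 0.01625; n = 10 × 4 = 40 periods.
FV = 4,100 × (1 + 0.01625)^40 = 7,812.7909

R$7,812.79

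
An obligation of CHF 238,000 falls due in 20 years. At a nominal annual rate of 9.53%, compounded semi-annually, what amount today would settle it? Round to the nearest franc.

CHF 36,977

i = 0.0953/2 = 0.04765 per half-year; n = 20·2 = 40.
PV = 238,000 / (1 + 0.04765)^40 = 238,000 / 6.436484 = 36,976.7097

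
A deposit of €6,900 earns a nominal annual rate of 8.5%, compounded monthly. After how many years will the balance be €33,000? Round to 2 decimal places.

Periodic rate i = 0.085/12 = 0.00708333.
n = ln(33000/6900) / ln(1+0.00708333) = ln(4.78261) / 0.007058 = 221.7208 months
= 221.7208/12 years

18.48 years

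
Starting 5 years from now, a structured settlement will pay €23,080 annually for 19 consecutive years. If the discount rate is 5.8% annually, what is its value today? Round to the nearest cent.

€208,786.63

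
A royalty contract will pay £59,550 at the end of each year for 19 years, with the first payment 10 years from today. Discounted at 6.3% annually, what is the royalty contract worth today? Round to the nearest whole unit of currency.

Value one period before first payment (t=9): 59550 × [1 − (1+0.063)^(−19)] / 0.063 = 59550 × 10.901058 = 649,158.0146
Discount back 9 years: 649,158.0146 × (1+0.063)^(−9) = 649,158.0146 × 0.577033 = 374,585.5695

£374,586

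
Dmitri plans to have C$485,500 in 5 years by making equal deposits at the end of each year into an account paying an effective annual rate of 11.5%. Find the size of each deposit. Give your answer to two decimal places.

C$77,185.65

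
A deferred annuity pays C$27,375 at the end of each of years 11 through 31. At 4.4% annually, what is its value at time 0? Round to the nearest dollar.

C$240,728

Value one period before first payment (t=10): 27375 × [1 − (1+0.044)^(−21)] / 0.044 = 27375 × 13.526234 = 370,280.6599
Discount back 10 years: 370,280.6599 × (1+0.044)^(−10) = 370,280.6599 × 0.650122 = 240,727.6866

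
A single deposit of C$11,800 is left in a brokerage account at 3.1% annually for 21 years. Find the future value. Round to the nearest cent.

C$22,403.40

FV = 11,800 × (1 + 0.031)^21 = 22,403.4023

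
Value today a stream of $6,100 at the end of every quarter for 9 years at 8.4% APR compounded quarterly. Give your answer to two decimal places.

$153,013.82

With 4 periods per year: i = 0.021, n = 36.
Annuity factor a(36|0.021) = 25.084233; PV = 6100 × 25.084233 = 153,013.8212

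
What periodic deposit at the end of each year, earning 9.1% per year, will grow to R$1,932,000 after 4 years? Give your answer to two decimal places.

R$421,845.34

FV-annuity factor = 4.579878; PMT = 1.932e+06 / 4.579878 = 421,845.3376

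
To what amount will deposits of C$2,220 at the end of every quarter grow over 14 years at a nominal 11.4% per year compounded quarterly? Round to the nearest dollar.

C$297,898

i = 0.114/4 = 0.0285 per quarter; n = 14·4 = 56.
Accumulation factor s(56|0.0285) = 134.188409; FV = 2220 × 134.188409 = 297,898.2684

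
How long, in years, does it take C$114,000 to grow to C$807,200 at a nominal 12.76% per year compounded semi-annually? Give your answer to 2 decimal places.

Periodic rate i = 0.1276/2 = 0.0638.
(1+i)^n = 807200/114000 = 7.08070, so n = ln 7.08070 / ln 1.0638 = 31.6484 half-years
= 31.6484/2 years

15.82 years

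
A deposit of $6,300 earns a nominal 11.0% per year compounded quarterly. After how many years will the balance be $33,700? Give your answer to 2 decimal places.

15.45 years

Periodic rate i = 0.11/4 = 0.0275.
(1+i)^n = 33700/6300 = 5.34921, so n = ln 5.34921 / ln 1.0275 = 61.8146 quarters
= 61.8146/4 years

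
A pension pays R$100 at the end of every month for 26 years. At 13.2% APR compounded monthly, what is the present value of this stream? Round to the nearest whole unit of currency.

R$8,792

With 12 periods per year: i = 0.011, n = 312.
PV = 100 × [1 − (1+0.011)^(−312)] / 0.011 = 100 × 87.915126 = 8,791.5126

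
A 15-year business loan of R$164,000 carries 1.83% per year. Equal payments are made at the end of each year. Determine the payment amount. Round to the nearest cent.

R$12,601.62

Annuity-PV factor = 13.014201; PMT = 164000 / 13.014201 = 12,601.6191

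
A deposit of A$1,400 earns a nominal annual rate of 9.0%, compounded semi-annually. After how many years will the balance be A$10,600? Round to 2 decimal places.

Periodic rate i = 0.09/2 = 0.045.
n = ln(10600/1400) / ln(1+0.045) = ln(7.57143) / 0.044017 = 45.9910 half-years
= 45.9910/2 years

23.00 years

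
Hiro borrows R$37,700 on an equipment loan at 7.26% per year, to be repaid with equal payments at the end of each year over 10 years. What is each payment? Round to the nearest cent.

R$5,432.32

PMT = 37700 / ( [1 − (1+0.0726)^(−10)] / 0.0726 ) = 37700 / 6.939940 = 5,432.3238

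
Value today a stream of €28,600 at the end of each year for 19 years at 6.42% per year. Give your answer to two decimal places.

Annuity factor a(19|0.0642) = 10.800777; PV = 28600 × 10.800777 = 308,902.2184

€308,902.22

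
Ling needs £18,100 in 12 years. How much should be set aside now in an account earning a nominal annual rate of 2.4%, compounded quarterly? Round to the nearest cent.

£13,582.37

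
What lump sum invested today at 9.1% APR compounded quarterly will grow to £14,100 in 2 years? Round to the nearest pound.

£11,778

With 4 periods per year: i = 0.02275, n = 8.
PV = FV·(1+i)^(−n) = 14,100 × 0.835303 = 11,777.7737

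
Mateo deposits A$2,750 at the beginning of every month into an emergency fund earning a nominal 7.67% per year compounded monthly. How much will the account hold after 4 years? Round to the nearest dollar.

A$154,902

Periodic rate i = 0.0767/12 = 0.00639167; n = 4 × 12 = 48 periods.
FV = 2750 × [(1+0.00639167)^48 − 1] / 0.00639167 × (1+i) = 2750 × 56.327946 = 154,901.8522
(annuity-due: payments at period start, so ×(1+i).)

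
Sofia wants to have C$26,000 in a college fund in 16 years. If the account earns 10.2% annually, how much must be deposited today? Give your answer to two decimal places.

Discount factor = (1+0.102)^(−16) = 0.211395; PV = 26,000 × 0.211395 = 5,496.2672

C$5,496.27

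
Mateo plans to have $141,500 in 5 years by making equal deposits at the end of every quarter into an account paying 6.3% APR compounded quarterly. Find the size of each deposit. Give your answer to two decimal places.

$6,074.21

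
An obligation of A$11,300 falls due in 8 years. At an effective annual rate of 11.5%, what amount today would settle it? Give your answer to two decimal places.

Discount factor = (1+0.115)^(−8) = 0.418602; PV = 11,300 × 0.418602 = 4,730.2000

A$4,730.20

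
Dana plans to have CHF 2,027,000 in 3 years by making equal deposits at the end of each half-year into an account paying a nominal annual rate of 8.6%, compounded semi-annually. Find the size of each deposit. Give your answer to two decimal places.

Periodic rate i = 0.086/2 = 0.043; n = 3 × 2 = 6 periods.
PMT = 2.027e+06 / ( [(1+0.043)^6 − 1] / 0.043 ) = 2.027e+06 / 6.683193 = 303,298.1271

CHF 303,298.13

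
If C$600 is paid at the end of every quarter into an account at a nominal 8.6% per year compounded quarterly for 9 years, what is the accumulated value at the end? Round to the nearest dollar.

C$32,113

i = 0.086/4 = 0.0215 per quarter; n = 9·4 = 36.
FV = 600 × [(1+0.0215)^36 − 1] / 0.0215 = 600 × 53.521280 = 32,112.7682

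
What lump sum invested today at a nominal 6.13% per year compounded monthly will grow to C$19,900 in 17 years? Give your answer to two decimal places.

C$7,037.64

Periodic rate i = 0.0613/12 = 0.00510833; n = 17 × 12 = 204 periods.
PV = FV·(1+i)^(−n) = 19,900 × 0.353650 = 7,037.6366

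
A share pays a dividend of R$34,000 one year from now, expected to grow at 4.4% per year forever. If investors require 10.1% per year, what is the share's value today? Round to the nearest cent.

PV = D₁/(r − g) = 34000/(0.101 − 0.044) = 596,491.2281

R$596,491.23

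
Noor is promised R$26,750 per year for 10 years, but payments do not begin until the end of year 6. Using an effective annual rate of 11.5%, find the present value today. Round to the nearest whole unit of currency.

Value one period before first payment (t=5): 26750 × [1 − (1+0.115)^(−10)] / 0.115 = 26750 × 5.767771 = 154,287.8673
PV₀ = 154,287.8673 / (1+0.115)^5 = 154,287.8673 / 1.723353 = 89,527.7024

R$89,528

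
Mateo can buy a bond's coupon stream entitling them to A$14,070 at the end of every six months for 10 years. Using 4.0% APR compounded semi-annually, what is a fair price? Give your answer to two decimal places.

With 2 periods per year: i = 0.02, n = 20.
PV = 14070 × [1 − (1+0.02)^(−20)] / 0.02 = 14070 × 16.351433 = 230,064.6672

A$230,064.67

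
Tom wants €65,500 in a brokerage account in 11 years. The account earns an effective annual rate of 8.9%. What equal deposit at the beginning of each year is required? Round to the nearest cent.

€3,443.59

PMT = 65500 / ( [(1+0.089)^11 − 1] / 0.089 × (1+i) ) = 65500 / 19.020848 = 3,443.5900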